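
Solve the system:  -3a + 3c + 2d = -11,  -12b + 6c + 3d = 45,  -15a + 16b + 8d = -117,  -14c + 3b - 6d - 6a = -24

a = 3, b = -4, c = 0, d = -1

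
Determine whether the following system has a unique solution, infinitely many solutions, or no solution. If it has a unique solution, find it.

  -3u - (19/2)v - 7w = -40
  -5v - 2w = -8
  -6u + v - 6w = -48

Row-reduce:
R1 ← R1 / (-3).
R3 ← R3 + 6·R1.
R2 ← R2 / (-5).
R1 ← R1 − 19/6·R2.
R3 ← R3 − 20·R2.
Rank is 2 with 3 unknowns, leaving w free.

infinitely many solutions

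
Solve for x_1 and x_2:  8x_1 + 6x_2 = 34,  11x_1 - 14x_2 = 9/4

x_1 = 11/4, x_2 = 2

Row-reduce the augmented matrix:
R1 ← R1 / (8).
R2 ← R2 − 11·R1.
R2 ← R2 / (-89/4).
R1 ← R1 − 3/4·R2.
Reading off the reduced rows gives x_1 = 11/4, x_2 = 2.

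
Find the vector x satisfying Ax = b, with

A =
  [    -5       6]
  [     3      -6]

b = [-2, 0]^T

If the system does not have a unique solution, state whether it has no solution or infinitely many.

x_1 = 1, x_2 = 1/2

Row-reduce the augmented matrix:
R1 ← R1 / (-5).
R2 ← R2 − 3·R1.
R2 ← R2 / (-12/5).
R1 ← R1 + 6/5·R2.
Reading off the reduced rows gives x_1 = 1, x_2 = 1/2.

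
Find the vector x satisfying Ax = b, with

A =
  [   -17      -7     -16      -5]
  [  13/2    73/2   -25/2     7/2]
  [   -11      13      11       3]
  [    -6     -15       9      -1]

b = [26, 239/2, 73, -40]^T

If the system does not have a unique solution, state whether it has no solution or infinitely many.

Row-reduce:
R1 ← R1 / (-17).
R2 ← R2 − 13/2·R1.
R3 ← R3 + 11·R1.
R4 ← R4 + 6·R1.
R2 ← R2 / (575/17).
R1 ← R1 − 7/17·R2.
R3 ← R3 − 298/17·R2.
R4 ← R4 + 213/17·R2.
R3 ← R3 / (17826/575).
R1 ← R1 − 1343/1150·R3.
R2 ← R2 + 633/1150·R3.
R4 ← R4 − 8913/1150·R3.
Row 4 reduces to 0 = 3/2, a contradiction. The system is inconsistent.

no solution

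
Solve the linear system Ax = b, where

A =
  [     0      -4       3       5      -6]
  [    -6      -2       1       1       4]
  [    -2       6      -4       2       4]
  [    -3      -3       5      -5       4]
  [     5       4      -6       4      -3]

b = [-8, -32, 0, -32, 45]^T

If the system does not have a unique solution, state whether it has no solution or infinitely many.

Row-reduce the augmented matrix:
Swap R1 and R2.
R1 ← R1 / (-6).
R3 ← R3 + 2·R1.
R4 ← R4 + 3·R1.
R5 ← R5 − 5·R1.
R2 ← R2 / (-4).
R1 ← R1 − 1/3·R2.
R3 ← R3 − 20/3·R2.
R4 ← R4 + 2·R2.
R5 ← R5 − 7/3·R2.
R3 ← R3 / (2/3).
R1 ← R1 − 1/12·R3.
R2 ← R2 + 3/4·R3.
R4 ← R4 − 3·R3.
R5 ← R5 + 41/12·R3.
R4 ← R4 / (-53).
R1 ← R1 + 1·R4.
R2 ← R2 − 10·R4.
R3 ← R3 − 15·R4.
R5 ← R5 − 59·R4.
R5 ← R5 / (329/212).
R1 ← R1 + 205/212·R5.
R2 ← R2 − 89/212·R5.
R3 ← R3 + 13/53·R5.
R4 ← R4 + 38/53·R5.
Reading off the reduced rows gives x_1 = 5, x_2 = -1, x_3 = -4, x_4 = 0, x_5 = 0.

x_1 = 5, x_2 = -1, x_3 = -4, x_4 = 0, x_5 = 0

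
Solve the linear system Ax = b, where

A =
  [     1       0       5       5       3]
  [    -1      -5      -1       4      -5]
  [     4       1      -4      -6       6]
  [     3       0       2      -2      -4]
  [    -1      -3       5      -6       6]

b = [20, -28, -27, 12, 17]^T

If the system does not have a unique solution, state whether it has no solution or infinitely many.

Row-reduce the augmented matrix:
R2 ← R2 + 1·R1.
R3 ← R3 − 4·R1.
R4 ← R4 − 3·R1.
R5 ← R5 + 1·R1.
R2 ← R2 / (-5).
R3 ← R3 − 1·R2.
R5 ← R5 + 3·R2.
R3 ← R3 / (-116/5).
R1 ← R1 − 5·R3.
R2 ← R2 + 4/5·R3.
R4 ← R4 + 13·R3.
R5 ← R5 − 38/5·R3.
R4 ← R4 / (-399/116).
R1 ← R1 + 25/116·R4.
R2 ← R2 + 28/29·R4.
R3 ← R3 − 121/116·R4.
R5 ← R5 + 831/58·R4.
R5 ← R5 / (899/19).
R1 ← R1 − 42/19·R5.
R2 ← R2 − 62/19·R5.
R3 ← R3 + 49/19·R5.
R4 ← R4 − 52/19·R5.
Reading off the reduced rows gives x_1 = -2, x_2 = 5, x_3 = 6, x_4 = -1, x_5 = -1.

x_1 = -2, x_2 = 5, x_3 = 6, x_4 = -1, x_5 = -1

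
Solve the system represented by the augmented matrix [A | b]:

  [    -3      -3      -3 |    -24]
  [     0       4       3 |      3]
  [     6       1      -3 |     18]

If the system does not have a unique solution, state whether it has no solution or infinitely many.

x_1 = 6, x_2 = -3, x_3 = 5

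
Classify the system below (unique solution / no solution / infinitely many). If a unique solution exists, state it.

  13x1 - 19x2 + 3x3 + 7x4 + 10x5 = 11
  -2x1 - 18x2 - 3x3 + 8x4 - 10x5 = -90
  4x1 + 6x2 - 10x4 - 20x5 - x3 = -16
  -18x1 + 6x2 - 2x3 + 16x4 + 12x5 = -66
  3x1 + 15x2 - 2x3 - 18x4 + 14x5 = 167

x1 = 1, x2 = 0, x3 = 0, x4 = -6, x5 = 4

Row-reduce the augmented matrix:
R1 ← R1 / (13).
R2 ← R2 + 2·R1.
R3 ← R3 − 4·R1.
R4 ← R4 + 18·R1.
R5 ← R5 − 3·R1.
R2 ← R2 / (-272/13).
R1 ← R1 + 19/13·R2.
R3 ← R3 − 154/13·R2.
R4 ← R4 + 264/13·R2.
R5 ← R5 − 252/13·R2.
R3 ← R3 / (-457/136).
R1 ← R1 − 111/272·R3.
R2 ← R2 − 33/272·R3.
R4 ← R4 − 157/34·R3.
R5 ← R5 + 343/68·R3.
R4 ← R4 / (3310/457).
R1 ← R1 + 433/457·R4.
R2 ← R2 + 314/457·R4.
R3 ← R3 − 954/457·R4.
R5 ← R5 + 309/457·R4.
R5 ← R5 / (74954/1655).
R1 ← R1 + 4267/1655·R5.
R2 ← R2 + 1661/1655·R5.
R3 ← R3 − 15746/1655·R5.
R4 ← R4 + 968/1655·R5.
Reading off the reduced rows gives x1 = 1, x2 = 0, x3 = 0, x4 = -6, x5 = 4.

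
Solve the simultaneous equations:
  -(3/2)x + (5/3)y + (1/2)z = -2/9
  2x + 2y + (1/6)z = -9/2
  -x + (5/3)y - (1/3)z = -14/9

x = -1, y = -4/3, z = 1

Row-reduce the augmented matrix:
R1 ← R1 / (-3/2).
R2 ← R2 − 2·R1.
R3 ← R3 + 1·R1.
R2 ← R2 / (38/9).
R1 ← R1 + 10/9·R2.
R3 ← R3 − 5/9·R2.
R3 ← R3 / (-59/76).
R1 ← R1 + 13/114·R3.
R2 ← R2 − 15/76·R3.
Reading off the reduced rows gives x = -1, y = -4/3, z = 1.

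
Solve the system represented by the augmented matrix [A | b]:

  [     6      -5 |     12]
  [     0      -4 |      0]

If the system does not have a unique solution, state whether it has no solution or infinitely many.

Row-reduce the augmented matrix:
R1 ← R1 / (6).
R2 ← R2 / (-4).
R1 ← R1 + 5/6·R2.
Reading off the reduced rows gives x_1 = 2, x_2 = 0.

x_1 = 2, x_2 = 0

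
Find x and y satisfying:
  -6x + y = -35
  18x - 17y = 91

x = 6, y = 1

From equation 1: y = -35 + 6·x.
Substitute into equation 2 and solve: x = 6.
Then y = 1.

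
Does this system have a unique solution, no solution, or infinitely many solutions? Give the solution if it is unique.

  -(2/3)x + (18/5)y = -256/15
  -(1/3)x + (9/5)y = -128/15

infinitely many solutions

Row-reduce:
R1 ← R1 / (-2/3).
R2 ← R2 + 1/3·R1.
Rank is 1 with 2 unknowns, leaving y free.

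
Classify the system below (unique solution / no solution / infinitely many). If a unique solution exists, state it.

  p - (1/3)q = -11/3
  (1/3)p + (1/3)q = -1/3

p = -3, q = 2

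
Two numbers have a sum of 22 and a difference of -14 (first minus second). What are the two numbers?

first number: 4, second number: 18

Let x = first number, y = second number.
  x + y = 22
  x - y = -14
Row-reduce the augmented matrix:
R2 ← R2 − 1·R1.
R2 ← R2 / (-2).
R1 ← R1 − 1·R2.
Reading off the reduced rows gives x = 4, y = 18.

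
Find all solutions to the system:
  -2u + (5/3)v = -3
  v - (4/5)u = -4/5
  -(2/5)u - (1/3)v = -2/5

no solution

Row-reduce:
R1 ← R1 / (-2).
R2 ← R2 + 4/5·R1.
R3 ← R3 + 2/5·R1.
R2 ← R2 / (1/3).
R1 ← R1 + 5/6·R2.
R3 ← R3 + 2/3·R2.
Row 3 reduces to 0 = 1, a contradiction. The system is inconsistent.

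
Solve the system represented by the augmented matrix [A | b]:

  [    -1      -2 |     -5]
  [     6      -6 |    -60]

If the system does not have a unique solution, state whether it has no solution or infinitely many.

Row-reduce the augmented matrix:
R1 ← R1 / (-1).
R2 ← R2 − 6·R1.
R2 ← R2 / (-18).
R1 ← R1 − 2·R2.
Reading off the reduced rows gives x_1 = -5, x_2 = 5.

x_1 = -5, x_2 = 5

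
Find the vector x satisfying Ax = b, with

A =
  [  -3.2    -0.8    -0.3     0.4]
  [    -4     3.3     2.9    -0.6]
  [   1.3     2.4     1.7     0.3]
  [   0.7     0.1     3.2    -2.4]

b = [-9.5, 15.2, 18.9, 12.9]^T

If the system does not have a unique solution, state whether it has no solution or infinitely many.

x_1 = 2, x_2 = 3, x_3 = 5, x_4 = 2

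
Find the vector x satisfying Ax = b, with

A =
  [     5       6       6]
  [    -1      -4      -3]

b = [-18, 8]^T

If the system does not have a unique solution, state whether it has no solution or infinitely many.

infinitely many solutions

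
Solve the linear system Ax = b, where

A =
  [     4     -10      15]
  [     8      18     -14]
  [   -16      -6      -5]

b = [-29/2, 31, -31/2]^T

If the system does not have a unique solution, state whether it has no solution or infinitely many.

x_1 = 3/4, x_2 = 1, x_3 = -1/2

Row-reduce the augmented matrix:
R1 ← R1 / (4).
R2 ← R2 − 8·R1.
R3 ← R3 + 16·R1.
R2 ← R2 / (38).
R1 ← R1 + 5/2·R2.
R3 ← R3 + 46·R2.
R3 ← R3 / (33/19).
R1 ← R1 − 65/76·R3.
R2 ← R2 + 22/19·R3.
Reading off the reduced rows gives x_1 = 3/4, x_2 = 1, x_3 = -1/2.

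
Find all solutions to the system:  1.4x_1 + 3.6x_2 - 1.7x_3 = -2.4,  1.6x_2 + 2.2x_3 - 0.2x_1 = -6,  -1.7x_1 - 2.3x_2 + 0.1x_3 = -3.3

x_1 = 6, x_2 = -3, x_3 = 0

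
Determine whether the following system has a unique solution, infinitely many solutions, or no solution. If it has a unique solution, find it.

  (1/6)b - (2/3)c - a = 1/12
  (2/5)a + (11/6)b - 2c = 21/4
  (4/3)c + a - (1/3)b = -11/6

a = 5/3, b = -1/2, c = -11/4

Row-reduce the augmented matrix:
R1 ← R1 / (-1).
R2 ← R2 − 2/5·R1.
R3 ← R3 − 1·R1.
R2 ← R2 / (19/10).
R1 ← R1 + 1/6·R2.
R3 ← R3 + 1/6·R2.
R3 ← R3 / (80/171).
R1 ← R1 − 80/171·R3.
R2 ← R2 + 68/57·R3.
Reading off the reduced rows gives a = 5/3, b = -1/2, c = -11/4.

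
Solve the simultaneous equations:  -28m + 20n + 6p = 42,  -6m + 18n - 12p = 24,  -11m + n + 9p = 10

Row-reduce:
R1 ← R1 / (-28).
R2 ← R2 + 6·R1.
R3 ← R3 + 11·R1.
R2 ← R2 / (96/7).
R1 ← R1 + 5/7·R2.
R3 ← R3 + 48/7·R2.
Row 3 reduces to 0 = 1, a contradiction. The system is inconsistent.

no solution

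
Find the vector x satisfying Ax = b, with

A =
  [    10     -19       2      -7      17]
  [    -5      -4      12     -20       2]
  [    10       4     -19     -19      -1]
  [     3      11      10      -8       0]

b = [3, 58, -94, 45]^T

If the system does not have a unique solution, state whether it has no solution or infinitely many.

infinitely many solutions

Row-reduce:
R1 ← R1 / (10).
R2 ← R2 + 5·R1.
R3 ← R3 − 10·R1.
R4 ← R4 − 3·R1.
R2 ← R2 / (-27/2).
R1 ← R1 + 19/10·R2.
R3 ← R3 − 23·R2.
R4 ← R4 − 167/10·R2.
R3 ← R3 / (31/27).
R1 ← R1 + 44/27·R3.
R2 ← R2 + 26/27·R3.
R4 ← R4 − 688/27·R3.
R4 ← R4 / (173587/155).
R1 ← R1 + 11044/155·R4.
R2 ← R2 + 1299/31·R4.
R3 ← R3 + 1405/31·R4.
Rank is 4 with 5 unknowns, leaving x_5 free.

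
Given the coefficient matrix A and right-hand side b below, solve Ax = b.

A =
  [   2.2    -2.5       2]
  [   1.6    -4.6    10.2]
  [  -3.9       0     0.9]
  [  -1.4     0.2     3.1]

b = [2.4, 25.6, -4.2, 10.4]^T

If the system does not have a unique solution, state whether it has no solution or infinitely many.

x_1 = 2, x_2 = 4, x_3 = 4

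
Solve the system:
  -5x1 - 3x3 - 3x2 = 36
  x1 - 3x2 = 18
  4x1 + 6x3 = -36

x1 = 0, x2 = -6, x3 = -6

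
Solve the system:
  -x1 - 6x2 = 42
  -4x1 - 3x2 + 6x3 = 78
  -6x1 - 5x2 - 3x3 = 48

x1 = -6, x2 = -6, x3 = 6

Row-reduce the augmented matrix:
R1 ← R1 / (-1).
R2 ← R2 + 4·R1.
R3 ← R3 + 6·R1.
R2 ← R2 / (21).
R1 ← R1 − 6·R2.
R3 ← R3 − 31·R2.
R3 ← R3 / (-83/7).
R1 ← R1 + 12/7·R3.
R2 ← R2 − 2/7·R3.
Reading off the reduced rows gives x1 = -6, x2 = -6, x3 = 6.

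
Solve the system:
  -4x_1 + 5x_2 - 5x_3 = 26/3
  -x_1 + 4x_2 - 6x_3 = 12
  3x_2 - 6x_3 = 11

x_1 = 2, x_2 = 3, x_3 = -1/3

Row-reduce the augmented matrix:
R1 ← R1 / (-4).
R2 ← R2 + 1·R1.
R2 ← R2 / (11/4).
R1 ← R1 + 5/4·R2.
R3 ← R3 − 3·R2.
R3 ← R3 / (-9/11).
R1 ← R1 + 10/11·R3.
R2 ← R2 + 19/11·R3.
Reading off the reduced rows gives x_1 = 2, x_2 = 3, x_3 = -1/3.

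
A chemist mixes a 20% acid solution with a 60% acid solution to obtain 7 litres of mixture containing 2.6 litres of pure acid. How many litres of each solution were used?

Let a = litres of solution A, b = litres of solution B.
  b + a = 7
  (1/5)a + (3/5)b = 13/5
From equation 1: a = 7 − b.
Substitute into equation 2 and solve: b = 3.
Then a = 4.

litres of solution A: 4, litres of solution B: 3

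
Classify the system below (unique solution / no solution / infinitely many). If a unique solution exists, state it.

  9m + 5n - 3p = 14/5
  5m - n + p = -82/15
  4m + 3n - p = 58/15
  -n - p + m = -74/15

m = -4/5, n = 14/5, p = 4/3

Row-reduce the augmented matrix:
R1 ← R1 / (9).
R2 ← R2 − 5·R1.
R3 ← R3 − 4·R1.
R4 ← R4 − 1·R1.
R2 ← R2 / (-34/9).
R1 ← R1 − 5/9·R2.
R3 ← R3 − 7/9·R2.
R4 ← R4 + 14/9·R2.
R3 ← R3 / (15/17).
R1 ← R1 − 1/17·R3.
R2 ← R2 + 12/17·R3.
R4 ← R4 + 30/17·R3.
R4 reduces to 0 = 0, so the extra equation is consistent.
Reading off the reduced rows gives m = -4/5, n = 14/5, p = 4/3.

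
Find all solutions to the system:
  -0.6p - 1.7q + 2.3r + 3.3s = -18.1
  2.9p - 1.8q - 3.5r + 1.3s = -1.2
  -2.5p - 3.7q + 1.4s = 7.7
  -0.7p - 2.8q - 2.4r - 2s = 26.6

Row-reduce the augmented matrix:
R1 ← R1 / (-3/5).
R2 ← R2 − 29/10·R1.
R3 ← R3 + 5/2·R1.
R4 ← R4 + 7/10·R1.
R2 ← R2 / (-601/60).
R1 ← R1 − 17/6·R2.
R3 ← R3 − 203/60·R2.
R4 ← R4 + 49/60·R2.
R3 ← R3 / (-21067/3005).
R1 ← R1 + 1009/601·R3.
R2 ← R2 + 457/601·R3.
R4 ← R4 + 34283/6010·R3.
R4 ← R4 / (-205244/105335).
R1 ← R1 − 19836/21067·R4.
R2 ← R2 + 21374/21067·R4.
R3 ← R3 − 19603/21067·R4.
Reading off the reduced rows gives p = -2, q = -3, r = -2, s = -6.

p = -2, q = -3, r = -2, s = -6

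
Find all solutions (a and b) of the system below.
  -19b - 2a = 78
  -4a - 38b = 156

Row-reduce:
R1 ← R1 / (-2).
R2 ← R2 + 4·R1.
Rank is 1 with 2 unknowns, leaving b free.

infinitely many solutions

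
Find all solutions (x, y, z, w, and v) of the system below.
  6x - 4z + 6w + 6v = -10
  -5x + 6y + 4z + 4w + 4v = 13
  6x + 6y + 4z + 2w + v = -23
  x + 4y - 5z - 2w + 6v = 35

infinitely many solutions

Row-reduce:
R1 ← R1 / (6).
R2 ← R2 + 5·R1.
R3 ← R3 − 6·R1.
R4 ← R4 − 1·R1.
R2 ← R2 / (6).
R3 ← R3 − 6·R2.
R4 ← R4 − 4·R2.
R3 ← R3 / (22/3).
R1 ← R1 + 2/3·R3.
R2 ← R2 − 1/9·R3.
R4 ← R4 + 43/9·R3.
R4 ← R4 / (-1153/66).
R1 ← R1 + 2/11·R4.
R2 ← R2 − 56/33·R4.
R3 ← R3 + 39/22·R4.
Rank is 4 with 5 unknowns, leaving v free.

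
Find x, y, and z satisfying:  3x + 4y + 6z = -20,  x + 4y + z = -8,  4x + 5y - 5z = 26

Row-reduce the augmented matrix:
R1 ← R1 / (3).
R2 ← R2 − 1·R1.
R3 ← R3 − 4·R1.
R2 ← R2 / (8/3).
R1 ← R1 − 4/3·R2.
R3 ← R3 + 1/3·R2.
R3 ← R3 / (-105/8).
R1 ← R1 − 5/2·R3.
R2 ← R2 + 3/8·R3.
Reading off the reduced rows gives x = 4, y = -2, z = -4.

x = 4, y = -2, z = -4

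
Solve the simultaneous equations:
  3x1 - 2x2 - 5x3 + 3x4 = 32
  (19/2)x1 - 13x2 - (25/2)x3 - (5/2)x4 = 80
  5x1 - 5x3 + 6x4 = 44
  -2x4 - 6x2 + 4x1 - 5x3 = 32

Row-reduce:
R1 ← R1 / (3).
R2 ← R2 − 19/2·R1.
R3 ← R3 − 5·R1.
R4 ← R4 − 4·R1.
R2 ← R2 / (-20/3).
R1 ← R1 + 2/3·R2.
R3 ← R3 − 10/3·R2.
R4 ← R4 + 10/3·R2.
R3 ← R3 / (5).
R1 ← R1 + 2·R3.
R2 ← R2 + 1/2·R3.
Rank is 3 with 4 unknowns, leaving x4 free.

infinitely many solutions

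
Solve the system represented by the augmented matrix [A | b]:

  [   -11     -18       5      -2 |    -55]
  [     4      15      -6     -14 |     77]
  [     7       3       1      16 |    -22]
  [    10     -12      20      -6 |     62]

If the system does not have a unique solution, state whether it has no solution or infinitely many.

infinitely many solutions

Row-reduce:
R1 ← R1 / (-11).
R2 ← R2 − 4·R1.
R3 ← R3 − 7·R1.
R4 ← R4 − 10·R1.
R2 ← R2 / (93/11).
R1 ← R1 − 18/11·R2.
R3 ← R3 + 93/11·R2.
R4 ← R4 + 312/11·R2.
Swap R3 and R4.
R3 ← R3 / (326/31).
R1 ← R1 − 11/31·R3.
R2 ← R2 + 46/93·R3.
Rank is 3 with 4 unknowns, leaving x_4 free.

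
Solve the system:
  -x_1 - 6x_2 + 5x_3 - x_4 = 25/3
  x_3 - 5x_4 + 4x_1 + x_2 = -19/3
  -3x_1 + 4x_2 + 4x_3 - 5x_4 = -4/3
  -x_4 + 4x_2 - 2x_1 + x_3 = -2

x_1 = -1, x_2 = -1, x_3 = 1/3, x_4 = 1/3

Row-reduce the augmented matrix:
R1 ← R1 / (-1).
R2 ← R2 − 4·R1.
R3 ← R3 + 3·R1.
R4 ← R4 + 2·R1.
R2 ← R2 / (-23).
R1 ← R1 − 6·R2.
R3 ← R3 − 22·R2.
R4 ← R4 − 16·R2.
R3 ← R3 / (209/23).
R1 ← R1 − 11/23·R3.
R2 ← R2 + 21/23·R3.
R4 ← R4 − 129/23·R3.
R4 ← R4 / (269/209).
R1 ← R1 + 15/19·R4.
R2 ← R2 + 141/209·R4.
R3 ← R3 + 244/209·R4.
Reading off the reduced rows gives x_1 = -1, x_2 = -1, x_3 = 1/3, x_4 = 1/3.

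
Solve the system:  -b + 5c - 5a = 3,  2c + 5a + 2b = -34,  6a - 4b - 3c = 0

a = -4, b = -3, c = -4

Row-reduce the augmented matrix:
R1 ← R1 / (-5).
R2 ← R2 − 5·R1.
R3 ← R3 − 6·R1.
R1 ← R1 − 1/5·R2.
R3 ← R3 + 26/5·R2.
R3 ← R3 / (197/5).
R1 ← R1 + 12/5·R3.
R2 ← R2 − 7·R3.
Reading off the reduced rows gives a = -4, b = -3, c = -4.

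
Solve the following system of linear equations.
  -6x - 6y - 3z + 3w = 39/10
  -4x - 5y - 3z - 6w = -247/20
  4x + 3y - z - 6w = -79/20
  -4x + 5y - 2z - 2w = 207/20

Row-reduce the augmented matrix:
R1 ← R1 / (-6).
R2 ← R2 + 4·R1.
R3 ← R3 − 4·R1.
R4 ← R4 + 4·R1.
R2 ← R2 / (-1).
R1 ← R1 − 1·R2.
R3 ← R3 + 1·R2.
R4 ← R4 − 9·R2.
R3 ← R3 / (-2).
R1 ← R1 + 1/2·R3.
R2 ← R2 − 1·R3.
R4 ← R4 + 9·R3.
R4 ← R4 / (-94).
R1 ← R1 + 19/2·R4.
R2 ← R2 − 10·R4.
R3 ← R3 + 2·R4.
Reading off the reduced rows gives x = 0, y = 7/4, z = -14/5, w = 2.

x = 0, y = 7/4, z = -14/5, w = 2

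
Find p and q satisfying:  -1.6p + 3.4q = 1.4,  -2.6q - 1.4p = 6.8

Row-reduce the augmented matrix:
R1 ← R1 / (-8/5).
R2 ← R2 + 7/5·R1.
R2 ← R2 / (-223/40).
R1 ← R1 + 17/8·R2.
Reading off the reduced rows gives p = -3, q = -1.

p = -3, q = -1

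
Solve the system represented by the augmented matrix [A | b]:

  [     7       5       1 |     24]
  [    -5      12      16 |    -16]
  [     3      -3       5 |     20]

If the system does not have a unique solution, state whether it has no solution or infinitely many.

x_1 = 4, x_2 = -1, x_3 = 1

Row-reduce the augmented matrix:
R1 ← R1 / (7).
R2 ← R2 + 5·R1.
R3 ← R3 − 3·R1.
R2 ← R2 / (109/7).
R1 ← R1 − 5/7·R2.
R3 ← R3 + 36/7·R2.
R3 ← R3 / (1100/109).
R1 ← R1 + 68/109·R3.
R2 ← R2 − 117/109·R3.
Reading off the reduced rows gives x_1 = 4, x_2 = -1, x_3 = 1.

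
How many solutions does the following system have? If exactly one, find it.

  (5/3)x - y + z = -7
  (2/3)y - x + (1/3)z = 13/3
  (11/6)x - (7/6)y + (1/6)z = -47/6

infinitely many solutions

Row-reduce:
R1 ← R1 / (5/3).
R2 ← R2 + 1·R1.
R3 ← R3 − 11/6·R1.
R2 ← R2 / (1/15).
R1 ← R1 + 3/5·R2.
R3 ← R3 + 1/15·R2.
Rank is 2 with 3 unknowns, leaving z free.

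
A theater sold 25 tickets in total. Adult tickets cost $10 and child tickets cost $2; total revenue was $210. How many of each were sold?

adult tickets: 20, child tickets: 5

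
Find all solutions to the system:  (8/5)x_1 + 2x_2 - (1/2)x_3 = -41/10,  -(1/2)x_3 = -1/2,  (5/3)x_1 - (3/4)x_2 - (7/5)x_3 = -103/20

x_1 = -9/4, x_2 = 0, x_3 = 1

Row-reduce the augmented matrix:
R1 ← R1 / (8/5).
R3 ← R3 − 5/3·R1.
Swap R2 and R3.
R2 ← R2 / (-17/6).
R1 ← R1 − 5/4·R2.
R3 ← R3 / (-1/2).
R1 ← R1 + 381/544·R3.
R2 ← R2 − 211/680·R3.
Reading off the reduced rows gives x_1 = -9/4, x_2 = 0, x_3 = 1.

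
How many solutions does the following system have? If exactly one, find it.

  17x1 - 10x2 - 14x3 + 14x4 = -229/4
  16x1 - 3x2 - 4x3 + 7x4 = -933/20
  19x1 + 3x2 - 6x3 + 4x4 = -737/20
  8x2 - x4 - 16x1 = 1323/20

x1 = -11/4, x2 = 14/5, x3 = -1, x4 = 1/4

Row-reduce the augmented matrix:
R1 ← R1 / (17).
R2 ← R2 − 16·R1.
R3 ← R3 − 19·R1.
R4 ← R4 + 16·R1.
R2 ← R2 / (109/17).
R1 ← R1 + 10/17·R2.
R3 ← R3 − 241/17·R2.
R4 ← R4 + 24/17·R2.
R3 ← R3 / (-1160/109).
R1 ← R1 − 2/109·R3.
R2 ← R2 − 156/109·R3.
R4 ← R4 + 1216/109·R3.
R4 ← R4 / (1263/145).
R1 ← R1 − 151/580·R4.
R2 ← R2 + 201/290·R4.
R3 ← R3 + 219/1160·R4.
Reading off the reduced rows gives x1 = -11/4, x2 = 14/5, x3 = -1, x4 = 1/4.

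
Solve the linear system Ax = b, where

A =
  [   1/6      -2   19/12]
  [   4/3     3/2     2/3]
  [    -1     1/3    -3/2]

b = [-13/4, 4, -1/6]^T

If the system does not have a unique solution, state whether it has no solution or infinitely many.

no solution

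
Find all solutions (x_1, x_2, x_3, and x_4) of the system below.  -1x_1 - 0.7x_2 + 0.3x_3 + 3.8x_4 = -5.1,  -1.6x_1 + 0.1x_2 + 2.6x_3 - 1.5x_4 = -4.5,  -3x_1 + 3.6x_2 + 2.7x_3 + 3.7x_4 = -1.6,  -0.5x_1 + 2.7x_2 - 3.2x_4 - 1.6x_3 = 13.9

Row-reduce the augmented matrix:
R1 ← R1 / (-1).
R2 ← R2 + 8/5·R1.
R3 ← R3 + 3·R1.
R4 ← R4 + 1/2·R1.
R2 ← R2 / (61/50).
R1 ← R1 − 7/10·R2.
R3 ← R3 − 57/10·R2.
R4 ← R4 − 61/20·R2.
R3 ← R3 / (-2472/305).
R1 ← R1 + 185/122·R3.
R2 ← R2 − 106/61·R3.
R4 ← R4 + 141/20·R3.
R4 ← R4 / (-169043/16480).
R1 ← R1 + 22921/4944·R4.
R2 ← R2 + 335/1236·R4.
R3 ← R3 + 8453/2472·R4.
Reading off the reduced rows gives x_1 = -1, x_2 = 2, x_3 = -3, x_4 = -1.

x_1 = -1, x_2 = 2, x_3 = -3, x_4 = -1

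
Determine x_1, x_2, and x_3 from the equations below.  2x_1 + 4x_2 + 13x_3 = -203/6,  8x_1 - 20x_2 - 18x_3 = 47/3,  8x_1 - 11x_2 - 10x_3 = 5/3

x_1 = -2, x_2 = 2/3, x_3 = -5/2

Row-reduce the augmented matrix:
R1 ← R1 / (2).
R2 ← R2 − 8·R1.
R3 ← R3 − 8·R1.
R2 ← R2 / (-36).
R1 ← R1 − 2·R2.
R3 ← R3 + 27·R2.
R3 ← R3 / (-19/2).
R1 ← R1 − 47/18·R3.
R2 ← R2 − 35/18·R3.
Reading off the reduced rows gives x_1 = -2, x_2 = 2/3, x_3 = -5/2.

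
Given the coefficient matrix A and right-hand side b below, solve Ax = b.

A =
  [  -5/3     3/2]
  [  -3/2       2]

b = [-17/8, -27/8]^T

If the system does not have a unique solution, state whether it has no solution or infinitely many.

x_1 = -3/4, x_2 = -9/4

Row-reduce the augmented matrix:
R1 ← R1 / (-5/3).
R2 ← R2 + 3/2·R1.
R2 ← R2 / (13/20).
R1 ← R1 + 9/10·R2.
Reading off the reduced rows gives x_1 = -3/4, x_2 = -9/4.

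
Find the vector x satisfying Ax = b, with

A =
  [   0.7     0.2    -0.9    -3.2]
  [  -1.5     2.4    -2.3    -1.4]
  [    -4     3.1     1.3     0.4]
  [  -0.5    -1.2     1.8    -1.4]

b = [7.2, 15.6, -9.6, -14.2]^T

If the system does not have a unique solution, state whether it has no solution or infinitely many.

x_1 = 2, x_2 = 2, x_3 = -6, x_4 = 0

Row-reduce the augmented matrix:
R1 ← R1 / (7/10).
R2 ← R2 + 3/2·R1.
R3 ← R3 + 4·R1.
R4 ← R4 + 1/2·R1.
R2 ← R2 / (99/35).
R1 ← R1 − 2/7·R2.
R3 ← R3 − 297/70·R2.
R4 ← R4 + 37/35·R2.
R3 ← R3 / (5/2).
R1 ← R1 + 85/99·R3.
R2 ← R2 + 148/99·R3.
R4 ← R4 + 419/990·R3.
R4 ← R4 / (-38129/4950).
R1 ← R1 + 557/99·R4.
R2 ← R2 + 3073/495·R4.
R3 ← R3 + 11/5·R4.
Reading off the reduced rows gives x_1 = 2, x_2 = 2, x_3 = -6, x_4 = 0.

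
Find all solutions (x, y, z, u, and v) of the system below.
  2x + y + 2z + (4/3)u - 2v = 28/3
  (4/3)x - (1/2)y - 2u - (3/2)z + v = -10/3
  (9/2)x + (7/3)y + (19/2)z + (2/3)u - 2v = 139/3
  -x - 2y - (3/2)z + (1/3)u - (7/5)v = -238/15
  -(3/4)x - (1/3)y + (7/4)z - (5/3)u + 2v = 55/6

infinitely many solutions

Row-reduce:
R1 ← R1 / (2).
R2 ← R2 − 4/3·R1.
R3 ← R3 − 9/2·R1.
R4 ← R4 + 1·R1.
R5 ← R5 + 3/4·R1.
R2 ← R2 / (-7/6).
R1 ← R1 − 1/2·R2.
R3 ← R3 − 1/12·R2.
R4 ← R4 + 3/2·R2.
R5 ← R5 − 1/24·R2.
R3 ← R3 / (403/84).
R1 ← R1 + 3/14·R3.
R2 ← R2 − 17/7·R3.
R4 ← R4 − 22/7·R3.
R5 ← R5 − 403/168·R3.
R4 ← R4 / (7711/1209).
R1 ← R1 + 276/403·R4.
R2 ← R2 − 1516/403·R4.
R3 ← R3 + 640/1209·R4.
Rank is 4 with 5 unknowns, leaving v free.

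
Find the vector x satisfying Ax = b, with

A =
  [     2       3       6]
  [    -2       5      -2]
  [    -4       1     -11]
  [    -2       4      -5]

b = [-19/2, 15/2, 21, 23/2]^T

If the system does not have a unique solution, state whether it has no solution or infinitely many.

Row-reduce the augmented matrix:
R1 ← R1 / (2).
R2 ← R2 + 2·R1.
R3 ← R3 + 4·R1.
R4 ← R4 + 2·R1.
R2 ← R2 / (8).
R1 ← R1 − 3/2·R2.
R3 ← R3 − 7·R2.
R4 ← R4 − 7·R2.
R3 ← R3 / (-5/2).
R1 ← R1 − 9/4·R3.
R2 ← R2 − 1/2·R3.
R4 ← R4 + 5/2·R3.
R4 reduces to 0 = 0, so the extra equation is consistent.
Reading off the reduced rows gives x_1 = -1, x_2 = 1/2, x_3 = -3/2.

x_1 = -1, x_2 = 1/2, x_3 = -3/2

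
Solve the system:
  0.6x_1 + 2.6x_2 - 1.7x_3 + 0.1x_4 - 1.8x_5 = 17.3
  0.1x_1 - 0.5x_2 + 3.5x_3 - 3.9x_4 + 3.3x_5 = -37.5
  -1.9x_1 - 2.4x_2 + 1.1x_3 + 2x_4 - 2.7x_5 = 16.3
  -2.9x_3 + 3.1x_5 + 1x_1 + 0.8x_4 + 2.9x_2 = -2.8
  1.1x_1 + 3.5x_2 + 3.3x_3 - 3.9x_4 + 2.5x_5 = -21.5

x_1 = 0, x_2 = 3, x_3 = 0, x_4 = 5, x_5 = -5

Row-reduce the augmented matrix:
R1 ← R1 / (3/5).
R2 ← R2 − 1/10·R1.
R3 ← R3 + 19/10·R1.
R4 ← R4 − 1·R1.
R5 ← R5 − 11/10·R1.
R2 ← R2 / (-14/15).
R1 ← R1 − 13/3·R2.
R3 ← R3 − 35/6·R2.
R4 ← R4 + 43/30·R2.
R5 ← R5 + 19/15·R2.
R3 ← R3 / (1549/80).
R1 ← R1 − 825/56·R3.
R2 ← R2 + 227/56·R3.
R4 ← R4 + 3291/560·R3.
R5 ← R5 − 359/280·R3.
R4 ← R4 / (-4251/54215).
R1 ← R1 + 12527/10843·R4.
R2 ← R2 + 4807/10843·R4.
R3 ← R3 + 1773/1549·R4.
R5 ← R5 − 146364/54215·R4.
R5 ← R5 / (1183209/7085).
R1 ← R1 + 582293/8502·R5.
R2 ← R2 + 240883/8502·R5.
R3 ← R3 + 198621/2834·R5.
R4 ← R4 + 525991/8502·R5.
Reading off the reduced rows gives x_1 = 0, x_2 = 3, x_3 = 0, x_4 = 5, x_5 = -5.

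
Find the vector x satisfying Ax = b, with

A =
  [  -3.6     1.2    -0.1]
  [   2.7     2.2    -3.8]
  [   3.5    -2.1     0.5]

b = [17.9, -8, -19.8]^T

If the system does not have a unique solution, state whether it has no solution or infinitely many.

x_1 = -4, x_2 = 3, x_3 = 1

Row-reduce the augmented matrix:
R1 ← R1 / (-18/5).
R2 ← R2 − 27/10·R1.
R3 ← R3 − 7/2·R1.
R2 ← R2 / (31/10).
R1 ← R1 + 1/3·R2.
R3 ← R3 + 14/15·R2.
R3 ← R3 / (-55/72).
R1 ← R1 + 7/18·R3.
R2 ← R2 + 5/4·R3.
Reading off the reduced rows gives x_1 = -4, x_2 = 3, x_3 = 1.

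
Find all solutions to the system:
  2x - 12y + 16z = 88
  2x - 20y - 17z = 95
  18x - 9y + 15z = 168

x = 6, y = -5, z = 1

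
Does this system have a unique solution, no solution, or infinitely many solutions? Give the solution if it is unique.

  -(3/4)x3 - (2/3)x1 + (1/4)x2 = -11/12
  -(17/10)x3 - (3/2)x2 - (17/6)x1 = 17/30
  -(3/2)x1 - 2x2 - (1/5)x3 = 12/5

infinitely many solutions

Row-reduce:
R1 ← R1 / (-2/3).
R2 ← R2 + 17/6·R1.
R3 ← R3 + 3/2·R1.
R2 ← R2 / (-41/16).
R1 ← R1 + 3/8·R2.
R3 ← R3 + 41/16·R2.
Rank is 2 with 3 unknowns, leaving x3 free.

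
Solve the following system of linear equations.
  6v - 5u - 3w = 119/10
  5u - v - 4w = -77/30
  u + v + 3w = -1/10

Row-reduce the augmented matrix:
R1 ← R1 / (-5).
R2 ← R2 − 5·R1.
R3 ← R3 − 1·R1.
R2 ← R2 / (5).
R1 ← R1 + 6/5·R2.
R3 ← R3 − 11/5·R2.
R3 ← R3 / (137/25).
R1 ← R1 + 27/25·R3.
R2 ← R2 + 7/5·R3.
Reading off the reduced rows gives u = -1/2, v = 7/5, w = -1/3.

u = -1/2, v = 7/5, w = -1/3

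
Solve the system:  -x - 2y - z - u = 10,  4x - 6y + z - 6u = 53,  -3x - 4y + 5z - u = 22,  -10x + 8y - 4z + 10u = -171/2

no solution

Row-reduce:
R1 ← R1 / (-1).
R2 ← R2 − 4·R1.
R3 ← R3 + 3·R1.
R4 ← R4 + 10·R1.
R2 ← R2 / (-14).
R1 ← R1 − 2·R2.
R3 ← R3 − 2·R2.
R4 ← R4 − 28·R2.
R3 ← R3 / (53/7).
R1 ← R1 − 4/7·R3.
R2 ← R2 − 3/14·R3.
Row 4 reduces to 0 = 1/2, a contradiction. The system is inconsistent.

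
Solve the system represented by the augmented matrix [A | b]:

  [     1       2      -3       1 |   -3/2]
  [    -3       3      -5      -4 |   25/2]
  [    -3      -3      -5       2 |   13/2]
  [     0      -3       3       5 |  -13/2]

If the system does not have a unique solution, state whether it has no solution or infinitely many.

x_1 = -2, x_2 = 0, x_3 = -1/2, x_4 = -1

Row-reduce the augmented matrix:
R2 ← R2 + 3·R1.
R3 ← R3 + 3·R1.
R2 ← R2 / (9).
R1 ← R1 − 2·R2.
R3 ← R3 − 3·R2.
R4 ← R4 + 3·R2.
R3 ← R3 / (-28/3).
R1 ← R1 − 1/9·R3.
R2 ← R2 + 14/9·R3.
R4 ← R4 + 5/3·R3.
R4 ← R4 / (26/7).
R1 ← R1 − 9/7·R4.
R2 ← R2 + 1·R4.
R3 ← R3 + 4/7·R4.
Reading off the reduced rows gives x_1 = -2, x_2 = 0, x_3 = -1/2, x_4 = -1.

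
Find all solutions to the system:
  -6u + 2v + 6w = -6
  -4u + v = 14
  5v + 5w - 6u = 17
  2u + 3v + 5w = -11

Row-reduce the augmented matrix:
R1 ← R1 / (-6).
R2 ← R2 + 4·R1.
R3 ← R3 + 6·R1.
R4 ← R4 − 2·R1.
R2 ← R2 / (-1/3).
R1 ← R1 + 1/3·R2.
R3 ← R3 − 3·R2.
R4 ← R4 − 11/3·R2.
R3 ← R3 / (-37).
R1 ← R1 − 3·R3.
R2 ← R2 − 12·R3.
R4 ← R4 + 37·R3.
R4 reduces to 0 = 0, so the extra equation is consistent.
Reading off the reduced rows gives u = -2, v = 6, w = -5.

u = -2, v = 6, w = -5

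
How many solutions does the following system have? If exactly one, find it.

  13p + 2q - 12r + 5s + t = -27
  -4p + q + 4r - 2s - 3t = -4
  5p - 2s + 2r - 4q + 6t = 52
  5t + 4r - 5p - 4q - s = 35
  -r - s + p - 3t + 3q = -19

Row-reduce:
R1 ← R1 / (13).
R2 ← R2 + 4·R1.
R3 ← R3 − 5·R1.
R4 ← R4 + 5·R1.
R5 ← R5 − 1·R1.
R2 ← R2 / (21/13).
R1 ← R1 − 2/13·R2.
R3 ← R3 + 62/13·R2.
R4 ← R4 + 42/13·R2.
R5 ← R5 − 37/13·R2.
R3 ← R3 / (158/21).
R1 ← R1 + 20/21·R3.
R2 ← R2 − 4/21·R3.
R5 ← R5 + 13/21·R3.
Swap R4 and R5.
R4 ← R4 / (-159/158).
R1 ← R1 + 19/79·R4.
R2 ← R2 + 12/79·R4.
R3 ← R3 + 111/158·R4.
Rank is 4 with 5 unknowns, leaving t free.

infinitely many solutions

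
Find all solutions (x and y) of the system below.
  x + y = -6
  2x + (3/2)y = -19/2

x = -1, y = -5

Row-reduce the augmented matrix:
R2 ← R2 − 2·R1.
R2 ← R2 / (-1/2).
R1 ← R1 − 1·R2.
Reading off the reduced rows gives x = -1, y = -5.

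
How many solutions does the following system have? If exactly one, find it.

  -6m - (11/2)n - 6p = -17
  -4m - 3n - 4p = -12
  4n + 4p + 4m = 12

no solution

Row-reduce:
R1 ← R1 / (-6).
R2 ← R2 + 4·R1.
R3 ← R3 − 4·R1.
R2 ← R2 / (2/3).
R1 ← R1 − 11/12·R2.
R3 ← R3 − 1/3·R2.
Row 3 reduces to 0 = 1, a contradiction. The system is inconsistent.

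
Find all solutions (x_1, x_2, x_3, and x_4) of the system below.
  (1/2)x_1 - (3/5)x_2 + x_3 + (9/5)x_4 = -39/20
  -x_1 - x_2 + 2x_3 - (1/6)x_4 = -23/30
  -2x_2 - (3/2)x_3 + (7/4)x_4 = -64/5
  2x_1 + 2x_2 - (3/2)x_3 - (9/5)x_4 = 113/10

x_1 = 5/2, x_2 = 3, x_3 = 11/5, x_4 = -2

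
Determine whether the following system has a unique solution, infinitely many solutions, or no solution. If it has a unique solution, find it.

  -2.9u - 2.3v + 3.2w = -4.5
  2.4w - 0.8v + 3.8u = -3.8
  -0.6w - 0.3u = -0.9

u = -1, v = 6, w = 2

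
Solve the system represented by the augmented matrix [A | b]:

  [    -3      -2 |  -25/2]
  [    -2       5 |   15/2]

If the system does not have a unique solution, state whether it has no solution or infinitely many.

x_1 = 5/2, x_2 = 5/2

Row-reduce the augmented matrix:
R1 ← R1 / (-3).
R2 ← R2 + 2·R1.
R2 ← R2 / (19/3).
R1 ← R1 − 2/3·R2.
Reading off the reduced rows gives x_1 = 5/2, x_2 = 5/2.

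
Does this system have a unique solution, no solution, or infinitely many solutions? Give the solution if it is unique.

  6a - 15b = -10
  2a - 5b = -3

no solution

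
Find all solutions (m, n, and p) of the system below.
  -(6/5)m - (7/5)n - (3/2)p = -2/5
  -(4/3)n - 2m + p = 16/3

Row-reduce:
R1 ← R1 / (-6/5).
R2 ← R2 + 2·R1.
R1 ← R1 − 7/6·R2.
Rank is 2 with 3 unknowns, leaving p free.

infinitely many solutions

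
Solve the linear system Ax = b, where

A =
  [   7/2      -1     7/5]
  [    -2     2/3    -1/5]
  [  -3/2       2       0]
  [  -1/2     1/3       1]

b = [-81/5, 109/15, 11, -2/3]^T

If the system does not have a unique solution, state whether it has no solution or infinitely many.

Row-reduce:
R1 ← R1 / (7/2).
R2 ← R2 + 2·R1.
R3 ← R3 + 3/2·R1.
R4 ← R4 + 1/2·R1.
R2 ← R2 / (2/21).
R1 ← R1 + 2/7·R2.
R3 ← R3 − 11/7·R2.
R4 ← R4 − 4/21·R2.
R3 ← R3 / (-93/10).
R1 ← R1 − 11/5·R3.
R2 ← R2 − 63/10·R3.
Row 4 reduces to 0 = 1, a contradiction. The system is inconsistent.

no solution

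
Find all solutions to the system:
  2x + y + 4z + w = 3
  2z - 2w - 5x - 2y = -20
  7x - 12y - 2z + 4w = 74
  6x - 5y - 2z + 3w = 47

Row-reduce:
R1 ← R1 / (2).
R2 ← R2 + 5·R1.
R3 ← R3 − 7·R1.
R4 ← R4 − 6·R1.
R2 ← R2 / (1/2).
R1 ← R1 − 1/2·R2.
R3 ← R3 + 31/2·R2.
R4 ← R4 + 8·R2.
R3 ← R3 / (356).
R1 ← R1 + 10·R3.
R2 ← R2 − 24·R3.
R4 ← R4 − 178·R3.
Rank is 3 with 4 unknowns, leaving w free.

infinitely many solutions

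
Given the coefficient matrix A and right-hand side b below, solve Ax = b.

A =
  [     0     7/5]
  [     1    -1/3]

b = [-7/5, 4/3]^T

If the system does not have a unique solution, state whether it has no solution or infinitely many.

x_1 = 1, x_2 = -1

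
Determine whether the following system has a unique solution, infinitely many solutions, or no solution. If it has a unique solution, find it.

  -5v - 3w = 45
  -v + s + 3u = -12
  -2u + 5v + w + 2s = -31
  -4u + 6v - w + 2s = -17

Row-reduce the augmented matrix:
Swap R1 and R2.
R1 ← R1 / (3).
R3 ← R3 + 2·R1.
R4 ← R4 + 4·R1.
R2 ← R2 / (-5).
R1 ← R1 + 1/3·R2.
R3 ← R3 − 13/3·R2.
R4 ← R4 − 14/3·R2.
R3 ← R3 / (-8/5).
R1 ← R1 − 1/5·R3.
R2 ← R2 − 3/5·R3.
R4 ← R4 + 19/5·R3.
R4 ← R4 / (-3).
R1 ← R1 − 2/3·R4.
R2 ← R2 − 1·R4.
R3 ← R3 + 5/3·R4.
Reading off the reduced rows gives u = -5, v = -6, w = -5, s = -3.

u = -5, v = -6, w = -5, s = -3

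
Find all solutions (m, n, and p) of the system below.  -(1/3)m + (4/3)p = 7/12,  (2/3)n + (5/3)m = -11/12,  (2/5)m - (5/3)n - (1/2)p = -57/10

Row-reduce the augmented matrix:
R1 ← R1 / (-1/3).
R2 ← R2 − 5/3·R1.
R3 ← R3 − 2/5·R1.
R2 ← R2 / (2/3).
R3 ← R3 + 5/3·R2.
R3 ← R3 / (533/30).
R1 ← R1 + 4·R3.
R2 ← R2 − 10·R3.
Reading off the reduced rows gives m = -7/4, n = 3, p = 0.

m = -7/4, n = 3, p = 0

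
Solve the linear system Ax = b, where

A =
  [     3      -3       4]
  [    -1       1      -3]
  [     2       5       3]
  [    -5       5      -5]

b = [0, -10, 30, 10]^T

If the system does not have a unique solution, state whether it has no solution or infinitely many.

Row-reduce the augmented matrix:
R1 ← R1 / (3).
R2 ← R2 + 1·R1.
R3 ← R3 − 2·R1.
R4 ← R4 + 5·R1.
Swap R2 and R3.
R2 ← R2 / (7).
R1 ← R1 + 1·R2.
R3 ← R3 / (-5/3).
R1 ← R1 − 29/21·R3.
R2 ← R2 − 1/21·R3.
R4 ← R4 − 5/3·R3.
R4 reduces to 0 = 0, so the extra equation is consistent.
Reading off the reduced rows gives x_1 = -4, x_2 = 4, x_3 = 6.

x_1 = -4, x_2 = 4, x_3 = 6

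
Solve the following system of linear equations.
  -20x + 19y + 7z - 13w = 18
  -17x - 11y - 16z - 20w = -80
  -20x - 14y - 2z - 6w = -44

Row-reduce:
R1 ← R1 / (-20).
R2 ← R2 + 17·R1.
R3 ← R3 + 20·R1.
R2 ← R2 / (-543/20).
R1 ← R1 + 19/20·R2.
R3 ← R3 + 33·R2.
R3 ← R3 / (3200/181).
R1 ← R1 − 227/543·R3.
R2 ← R2 − 439/543·R3.
Rank is 3 with 4 unknowns, leaving w free.

infinitely many solutions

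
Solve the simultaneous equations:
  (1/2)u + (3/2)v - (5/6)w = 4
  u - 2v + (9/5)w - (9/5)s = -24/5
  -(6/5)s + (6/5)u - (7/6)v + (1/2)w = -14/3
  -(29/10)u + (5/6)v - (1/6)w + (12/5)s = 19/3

Row-reduce:
R1 ← R1 / (1/2).
R2 ← R2 − 1·R1.
R3 ← R3 − 6/5·R1.
R4 ← R4 + 29/10·R1.
R2 ← R2 / (-5).
R1 ← R1 − 3·R2.
R3 ← R3 + 143/30·R2.
R4 ← R4 − 143/15·R2.
R3 ← R3 / (-1811/2250).
R1 ← R1 − 31/75·R3.
R2 ← R2 + 52/75·R3.
R4 ← R4 − 1811/1125·R3.
Row 4 reduces to 0 = 1, a contradiction. The system is inconsistent.

no solution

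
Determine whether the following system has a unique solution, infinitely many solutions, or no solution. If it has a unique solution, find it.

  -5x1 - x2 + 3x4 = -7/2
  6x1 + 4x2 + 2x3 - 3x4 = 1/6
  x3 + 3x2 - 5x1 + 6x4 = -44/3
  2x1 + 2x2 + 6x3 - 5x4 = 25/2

Row-reduce the augmented matrix:
R1 ← R1 / (-5).
R2 ← R2 − 6·R1.
R3 ← R3 + 5·R1.
R4 ← R4 − 2·R1.
R2 ← R2 / (14/5).
R1 ← R1 − 1/5·R2.
R3 ← R3 − 4·R2.
R4 ← R4 − 8/5·R2.
R3 ← R3 / (-13/7).
R1 ← R1 + 1/7·R3.
R2 ← R2 − 5/7·R3.
R4 ← R4 − 34/7·R3.
R4 ← R4 / (19/13).
R1 ← R1 + 21/26·R4.
R2 ← R2 − 27/26·R4.
R3 ← R3 + 15/13·R4.
Reading off the reduced rows gives x1 = 1, x2 = -3, x3 = 7/3, x4 = -1/2.

x1 = 1, x2 = -3, x3 = 7/3, x4 = -1/2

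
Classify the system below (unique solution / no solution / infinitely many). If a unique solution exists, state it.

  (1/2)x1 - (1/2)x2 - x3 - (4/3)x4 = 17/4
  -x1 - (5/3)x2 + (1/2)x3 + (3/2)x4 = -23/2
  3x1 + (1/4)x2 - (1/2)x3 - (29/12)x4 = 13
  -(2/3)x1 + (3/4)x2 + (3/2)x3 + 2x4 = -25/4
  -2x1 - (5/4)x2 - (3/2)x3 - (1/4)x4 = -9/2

x1 = 3/2, x2 = 3, x3 = -1, x4 = -3

Row-reduce the augmented matrix:
R1 ← R1 / (1/2).
R2 ← R2 + 1·R1.
R3 ← R3 − 3·R1.
R4 ← R4 + 2/3·R1.
R5 ← R5 + 2·R1.
R2 ← R2 / (-8/3).
R1 ← R1 + 1·R2.
R3 ← R3 − 13/4·R2.
R4 ← R4 − 1/12·R2.
R5 ← R5 + 13/4·R2.
R3 ← R3 / (235/64).
R1 ← R1 + 23/16·R3.
R2 ← R2 − 9/16·R3.
R4 ← R4 − 23/192·R3.
R5 ← R5 + 235/64·R3.
R4 ← R4 / (1/20).
R1 ← R1 + 3/5·R4.
R2 ← R2 + 1/5·R4.
R3 ← R3 − 17/15·R4.
R5 reduces to 0 = 0, so the extra equation is consistent.
Reading off the reduced rows gives x1 = 3/2, x2 = 3, x3 = -1, x4 = -3.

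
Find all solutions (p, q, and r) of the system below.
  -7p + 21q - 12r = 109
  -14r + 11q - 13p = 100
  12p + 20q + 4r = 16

no solution

Row-reduce:
R1 ← R1 / (-7).
R2 ← R2 + 13·R1.
R3 ← R3 − 12·R1.
R2 ← R2 / (-28).
R1 ← R1 + 3·R2.
R3 ← R3 − 56·R2.
Row 3 reduces to 0 = -2, a contradiction. The system is inconsistent.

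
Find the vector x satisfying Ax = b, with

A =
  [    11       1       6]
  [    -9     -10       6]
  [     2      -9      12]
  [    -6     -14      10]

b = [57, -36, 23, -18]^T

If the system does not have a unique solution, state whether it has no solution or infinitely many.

Row-reduce:
R1 ← R1 / (11).
R2 ← R2 + 9·R1.
R3 ← R3 − 2·R1.
R4 ← R4 + 6·R1.
R2 ← R2 / (-101/11).
R1 ← R1 − 1/11·R2.
R3 ← R3 + 101/11·R2.
R4 ← R4 + 148/11·R2.
Swap R3 and R4.
R3 ← R3 / (-274/101).
R1 ← R1 − 66/101·R3.
R2 ← R2 + 120/101·R3.
Row 4 reduces to 0 = 2, a contradiction. The system is inconsistent.

no solution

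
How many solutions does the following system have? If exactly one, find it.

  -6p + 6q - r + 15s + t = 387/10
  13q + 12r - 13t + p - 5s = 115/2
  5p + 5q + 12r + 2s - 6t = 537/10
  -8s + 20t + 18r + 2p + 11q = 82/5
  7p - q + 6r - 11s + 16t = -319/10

p = 1/2, q = 8/5, r = 5/2, s = 12/5, t = -7/5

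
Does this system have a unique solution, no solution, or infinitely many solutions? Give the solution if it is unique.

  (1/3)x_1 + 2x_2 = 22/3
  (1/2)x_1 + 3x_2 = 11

infinitely many solutions

Row-reduce:
R1 ← R1 / (1/3).
R2 ← R2 − 1/2·R1.
Rank is 1 with 2 unknowns, leaving x_2 free.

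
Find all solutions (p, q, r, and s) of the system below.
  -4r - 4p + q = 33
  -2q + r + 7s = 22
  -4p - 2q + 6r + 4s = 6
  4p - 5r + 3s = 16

infinitely many solutions

Row-reduce:
R1 ← R1 / (-4).
R3 ← R3 + 4·R1.
R4 ← R4 − 4·R1.
R2 ← R2 / (-2).
R1 ← R1 + 1/4·R2.
R3 ← R3 + 3·R2.
R4 ← R4 − 1·R2.
R3 ← R3 / (17/2).
R1 ← R1 − 7/8·R3.
R2 ← R2 + 1/2·R3.
R4 ← R4 + 17/2·R3.
Rank is 3 with 4 unknowns, leaving s free.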